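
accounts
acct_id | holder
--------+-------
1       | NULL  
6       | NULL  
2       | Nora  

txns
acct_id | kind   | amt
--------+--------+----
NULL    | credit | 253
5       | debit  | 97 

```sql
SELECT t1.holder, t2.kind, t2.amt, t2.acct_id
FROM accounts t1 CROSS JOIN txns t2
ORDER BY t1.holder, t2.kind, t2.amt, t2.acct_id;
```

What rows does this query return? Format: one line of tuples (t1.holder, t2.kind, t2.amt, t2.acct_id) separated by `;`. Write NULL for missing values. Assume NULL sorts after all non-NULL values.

(Nora, credit, 253, NULL); (Nora, debit, 97, 5); (NULL, credit, 253, NULL); (NULL, credit, 253, NULL); (NULL, debit, 97, 5); (NULL, debit, 97, 5)

CROSS JOIN pairs every row of `accounts` with every row of `txns`: 3 × 2 = 6 rows.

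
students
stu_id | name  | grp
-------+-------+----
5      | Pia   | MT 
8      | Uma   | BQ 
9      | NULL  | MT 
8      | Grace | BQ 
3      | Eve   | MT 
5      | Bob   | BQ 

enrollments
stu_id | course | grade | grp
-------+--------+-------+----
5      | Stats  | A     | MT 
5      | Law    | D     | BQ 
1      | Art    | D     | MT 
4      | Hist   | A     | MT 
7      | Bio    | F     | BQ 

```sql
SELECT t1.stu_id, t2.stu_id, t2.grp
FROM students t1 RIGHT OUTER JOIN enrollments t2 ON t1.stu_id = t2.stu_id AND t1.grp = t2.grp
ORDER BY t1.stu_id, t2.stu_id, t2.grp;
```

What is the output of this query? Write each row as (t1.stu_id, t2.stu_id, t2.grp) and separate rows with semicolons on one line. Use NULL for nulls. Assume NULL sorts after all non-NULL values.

(5, 5, BQ); (5, 5, MT); (NULL, 1, MT); (NULL, 4, MT); (NULL, 7, BQ)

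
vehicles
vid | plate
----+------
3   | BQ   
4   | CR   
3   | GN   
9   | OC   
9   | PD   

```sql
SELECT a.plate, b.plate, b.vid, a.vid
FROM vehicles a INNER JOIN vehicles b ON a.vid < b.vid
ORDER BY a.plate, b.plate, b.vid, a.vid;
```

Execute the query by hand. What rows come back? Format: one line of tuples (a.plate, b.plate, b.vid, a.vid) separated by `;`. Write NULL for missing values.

INNER JOIN keeps only pairs where the ON condition holds.
Matching on a.vid < b.vid.
- vid=3: 3 matching b row(s), so 3 row(s) emitted.
- vid=4: 2 matching b row(s), so 2 row(s) emitted.
- vid=3: 3 matching b row(s), so 3 row(s) emitted.
- vid=9: no matching b row, dropped.
- vid=9: no matching b row, dropped.
After projecting and ordering:
a.plate | b.plate | b.vid | a.vid
BQ | CR | 4 | 3
BQ | OC | 9 | 3
BQ | PD | 9 | 3
CR | OC | 9 | 4
CR | PD | 9 | 4
GN | CR | 4 | 3
GN | OC | 9 | 3
GN | PD | 9 | 3

(BQ, CR, 4, 3); (BQ, OC, 9, 3); (BQ, PD, 9, 3); (CR, OC, 9, 4); (CR, PD, 9, 4); (GN, CR, 4, 3); (GN, OC, 9, 3); (GN, PD, 9, 3)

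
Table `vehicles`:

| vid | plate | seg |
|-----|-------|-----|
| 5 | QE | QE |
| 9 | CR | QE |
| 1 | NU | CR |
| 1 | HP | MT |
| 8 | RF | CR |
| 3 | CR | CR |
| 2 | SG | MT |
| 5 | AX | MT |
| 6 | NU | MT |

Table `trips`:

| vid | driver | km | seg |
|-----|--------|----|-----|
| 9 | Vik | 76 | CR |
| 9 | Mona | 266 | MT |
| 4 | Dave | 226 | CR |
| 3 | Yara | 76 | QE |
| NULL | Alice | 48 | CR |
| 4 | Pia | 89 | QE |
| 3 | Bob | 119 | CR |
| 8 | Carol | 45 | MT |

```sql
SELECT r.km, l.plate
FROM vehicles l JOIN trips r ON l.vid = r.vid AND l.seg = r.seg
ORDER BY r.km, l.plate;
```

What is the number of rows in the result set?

1

INNER JOIN keeps only pairs where the ON condition holds.
Matching on l.vid = r.vid AND l.seg = r.seg. A NULL in a compared column never satisfies the condition.
- l (vid=5, seg=QE) has no partner → excluded.
- l (vid=9, seg=QE) has no partner → excluded.
- l (vid=1, seg=CR) has no partner → excluded.
- l (vid=1, seg=MT) has no partner → excluded.
- l (vid=8, seg=CR) has no partner → excluded.
- l (vid=3, seg=CR) pairs with 1 row(s) of r.
- l (vid=2, seg=MT) has no partner → excluded.
- l (vid=5, seg=MT) has no partner → excluded.
- l (vid=6, seg=MT) has no partner → excluded.
Total: 1 rows.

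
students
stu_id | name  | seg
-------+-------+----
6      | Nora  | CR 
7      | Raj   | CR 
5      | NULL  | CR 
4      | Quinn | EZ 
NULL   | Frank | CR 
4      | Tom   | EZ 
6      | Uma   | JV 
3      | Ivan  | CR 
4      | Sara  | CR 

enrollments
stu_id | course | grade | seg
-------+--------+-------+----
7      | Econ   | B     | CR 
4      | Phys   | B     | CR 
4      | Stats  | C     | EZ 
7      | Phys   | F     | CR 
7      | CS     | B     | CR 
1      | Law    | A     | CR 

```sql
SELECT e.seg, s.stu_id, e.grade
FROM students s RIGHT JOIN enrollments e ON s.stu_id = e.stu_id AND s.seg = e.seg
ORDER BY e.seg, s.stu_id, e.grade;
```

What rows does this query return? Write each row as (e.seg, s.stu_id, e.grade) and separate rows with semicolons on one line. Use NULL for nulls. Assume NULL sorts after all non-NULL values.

RIGHT JOIN keeps every row from `enrollments`; unmatched rows get NULL for `students`'s columns.
Matching on s.stu_id = e.stu_id AND s.seg = e.seg. A NULL in a compared column never satisfies the condition.
- stu_id=6, seg=CR: no matching e row.
- stu_id=7, seg=CR: 3 matching e row(s), so 3 row(s) emitted.
- stu_id=5, seg=CR: no matching e row.
- stu_id=4, seg=EZ: 1 matching e row(s), so 1 row(s) emitted.
- stu_id=NULL, seg=CR: no matching e row.
- stu_id=4, seg=EZ: 1 matching e row(s), so 1 row(s) emitted.
- stu_id=6, seg=JV: no matching e row.
- stu_id=3, seg=CR: no matching e row.
- stu_id=4, seg=CR: 1 matching e row(s), so 1 row(s) emitted.
- 1 row(s) from e found no s partner → padded with NULL.
After projecting and ordering:
e.seg | s.stu_id | e.grade
CR | 4 | B
CR | 7 | B
CR | 7 | B
CR | 7 | F
CR | NULL | A
EZ | 4 | C
EZ | 4 | C

(CR, 4, B); (CR, 7, B); (CR, 7, B); (CR, 7, F); (CR, NULL, A); (EZ, 4, C); (EZ, 4, C)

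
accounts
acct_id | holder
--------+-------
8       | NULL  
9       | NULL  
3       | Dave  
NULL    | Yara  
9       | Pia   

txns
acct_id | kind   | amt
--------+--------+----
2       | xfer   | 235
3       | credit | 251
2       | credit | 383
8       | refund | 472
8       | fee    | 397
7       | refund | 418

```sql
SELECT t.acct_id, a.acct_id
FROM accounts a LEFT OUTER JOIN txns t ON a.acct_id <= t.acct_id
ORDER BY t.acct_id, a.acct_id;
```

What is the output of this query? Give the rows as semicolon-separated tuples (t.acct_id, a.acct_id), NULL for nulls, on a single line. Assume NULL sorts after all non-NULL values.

LEFT JOIN keeps every row from `accounts`; unmatched rows get NULL for `txns`'s columns.
Matching on a.acct_id <= t.acct_id. A NULL in a compared column never satisfies the condition.
- a row (acct_id=8): matches 2 t row(s) → 2 output row(s).
- a row (acct_id=9): no match → kept, t columns NULL.
- a row (acct_id=3): matches 4 t row(s) → 4 output row(s).
- a row (acct_id=NULL): no match → kept, t columns NULL.
- a row (acct_id=9): no match → kept, t columns NULL.
After projecting and ordering:
t.acct_id | a.acct_id
3 | 3
7 | 3
8 | 3
8 | 3
8 | 8
8 | 8
NULL | 9
NULL | 9
NULL | NULL

(3, 3); (7, 3); (8, 3); (8, 3); (8, 8); (8, 8); (NULL, 9); (NULL, 9); (NULL, NULL)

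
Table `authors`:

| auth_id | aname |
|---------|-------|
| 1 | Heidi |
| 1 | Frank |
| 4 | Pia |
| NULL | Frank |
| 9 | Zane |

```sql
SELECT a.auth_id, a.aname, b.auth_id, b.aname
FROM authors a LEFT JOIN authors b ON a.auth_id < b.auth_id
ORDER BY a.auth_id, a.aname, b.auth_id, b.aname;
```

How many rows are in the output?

LEFT JOIN keeps every row from `authors a`; unmatched rows get NULL for `authors b`'s columns.
Matching on a.auth_id < b.auth_id. A NULL in a compared column never satisfies the condition.
Matched pairs: 5; unmatched a rows kept: 2.
Total: 5 matched + 2 padded = 7 rows.

7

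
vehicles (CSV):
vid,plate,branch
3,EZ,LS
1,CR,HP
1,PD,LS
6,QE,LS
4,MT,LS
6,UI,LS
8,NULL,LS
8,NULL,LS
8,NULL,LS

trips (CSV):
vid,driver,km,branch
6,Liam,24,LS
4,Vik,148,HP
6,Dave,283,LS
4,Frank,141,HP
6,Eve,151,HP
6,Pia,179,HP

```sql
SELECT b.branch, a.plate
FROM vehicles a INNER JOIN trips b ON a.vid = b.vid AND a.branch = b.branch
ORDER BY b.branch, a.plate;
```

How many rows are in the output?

4

INNER JOIN keeps only pairs where the ON condition holds.
Matching on a.vid = b.vid AND a.branch = b.branch.
- a (vid=3, branch=LS) has no partner → excluded.
- a (vid=1, branch=HP) has no partner → excluded.
- a (vid=1, branch=LS) has no partner → excluded.
- a (vid=6, branch=LS) pairs with 2 row(s) of b.
- a (vid=4, branch=LS) has no partner → excluded.
- a (vid=6, branch=LS) pairs with 2 row(s) of b.
- a (vid=8, branch=LS) has no partner → excluded.
- a (vid=8, branch=LS) has no partner → excluded.
- a (vid=8, branch=LS) has no partner → excluded.
Total: 4 rows.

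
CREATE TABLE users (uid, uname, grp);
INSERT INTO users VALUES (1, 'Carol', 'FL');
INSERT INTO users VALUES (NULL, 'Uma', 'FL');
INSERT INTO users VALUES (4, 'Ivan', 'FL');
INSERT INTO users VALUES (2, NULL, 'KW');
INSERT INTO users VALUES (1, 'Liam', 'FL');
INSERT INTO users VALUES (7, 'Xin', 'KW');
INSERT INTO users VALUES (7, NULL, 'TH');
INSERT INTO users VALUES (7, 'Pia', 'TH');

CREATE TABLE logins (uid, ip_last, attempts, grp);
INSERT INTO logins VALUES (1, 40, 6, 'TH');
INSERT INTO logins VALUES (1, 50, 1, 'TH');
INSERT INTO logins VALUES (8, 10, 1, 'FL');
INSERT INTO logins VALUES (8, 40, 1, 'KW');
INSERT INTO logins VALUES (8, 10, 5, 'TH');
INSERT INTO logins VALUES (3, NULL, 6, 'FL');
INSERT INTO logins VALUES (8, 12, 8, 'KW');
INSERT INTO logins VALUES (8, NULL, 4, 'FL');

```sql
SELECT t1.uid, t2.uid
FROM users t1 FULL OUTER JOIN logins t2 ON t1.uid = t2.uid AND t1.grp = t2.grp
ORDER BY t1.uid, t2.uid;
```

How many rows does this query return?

16

FULL OUTER JOIN keeps every row from both sides; unmatched rows get NULL for the other side's columns.
Matching on t1.uid = t2.uid AND t1.grp = t2.grp. A NULL in a compared column never satisfies the condition.
- t1[0] uid=1, grp=FL → no match; kept with NULLs on the t2 side.
- t1[1] uid=NULL, grp=FL → no match; kept with NULLs on the t2 side.
- t1[2] uid=4, grp=FL → no match; kept with NULLs on the t2 side.
- t1[3] uid=2, grp=KW → no match; kept with NULLs on the t2 side.
- t1[4] uid=1, grp=FL → no match; kept with NULLs on the t2 side.
- t1[5] uid=7, grp=KW → no match; kept with NULLs on the t2 side.
- t1[6] uid=7, grp=TH → no match; kept with NULLs on the t2 side.
- t1[7] uid=7, grp=TH → no match; kept with NULLs on the t2 side.
- plus 8 unmatched t2 row(s), each kept with NULL t1 columns.
Total: 0 matched + 16 padded = 16 rows.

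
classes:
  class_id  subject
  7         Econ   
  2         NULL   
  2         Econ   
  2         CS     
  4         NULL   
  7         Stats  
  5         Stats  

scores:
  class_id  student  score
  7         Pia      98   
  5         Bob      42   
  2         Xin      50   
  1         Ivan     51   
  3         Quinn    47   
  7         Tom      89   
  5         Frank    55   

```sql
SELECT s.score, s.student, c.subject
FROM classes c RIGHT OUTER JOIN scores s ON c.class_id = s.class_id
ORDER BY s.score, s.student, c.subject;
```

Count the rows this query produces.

11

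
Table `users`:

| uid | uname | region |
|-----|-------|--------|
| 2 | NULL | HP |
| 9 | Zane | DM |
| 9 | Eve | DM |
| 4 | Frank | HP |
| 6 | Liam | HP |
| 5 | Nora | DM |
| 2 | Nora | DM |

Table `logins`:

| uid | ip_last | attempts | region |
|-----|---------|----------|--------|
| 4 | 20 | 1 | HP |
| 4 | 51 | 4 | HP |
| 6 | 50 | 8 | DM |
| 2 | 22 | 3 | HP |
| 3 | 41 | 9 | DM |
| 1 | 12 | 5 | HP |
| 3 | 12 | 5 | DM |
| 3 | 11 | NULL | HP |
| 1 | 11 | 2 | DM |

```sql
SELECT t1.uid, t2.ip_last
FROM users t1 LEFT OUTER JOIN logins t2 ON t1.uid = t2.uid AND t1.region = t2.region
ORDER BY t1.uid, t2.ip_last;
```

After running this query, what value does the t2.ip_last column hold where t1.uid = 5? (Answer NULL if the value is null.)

NULL

LEFT JOIN keeps every row from `users`; unmatched rows get NULL for `logins`'s columns.
Matching on t1.uid = t2.uid AND t1.region = t2.region.
Matched pairs: 3; unmatched t1 rows kept: 5.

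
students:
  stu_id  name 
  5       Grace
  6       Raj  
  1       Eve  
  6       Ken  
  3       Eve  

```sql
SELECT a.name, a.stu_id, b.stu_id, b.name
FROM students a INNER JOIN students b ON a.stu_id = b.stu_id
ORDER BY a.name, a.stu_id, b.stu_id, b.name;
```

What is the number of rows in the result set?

INNER JOIN keeps only pairs where the ON condition holds.
Matching on a.stu_id = b.stu_id.
- a (stu_id=5) pairs with 1 row(s) of b.
- a (stu_id=6) pairs with 2 row(s) of b.
- a (stu_id=1) pairs with 1 row(s) of b.
- a (stu_id=6) pairs with 2 row(s) of b.
- a (stu_id=3) pairs with 1 row(s) of b.
Total: 7 rows.

7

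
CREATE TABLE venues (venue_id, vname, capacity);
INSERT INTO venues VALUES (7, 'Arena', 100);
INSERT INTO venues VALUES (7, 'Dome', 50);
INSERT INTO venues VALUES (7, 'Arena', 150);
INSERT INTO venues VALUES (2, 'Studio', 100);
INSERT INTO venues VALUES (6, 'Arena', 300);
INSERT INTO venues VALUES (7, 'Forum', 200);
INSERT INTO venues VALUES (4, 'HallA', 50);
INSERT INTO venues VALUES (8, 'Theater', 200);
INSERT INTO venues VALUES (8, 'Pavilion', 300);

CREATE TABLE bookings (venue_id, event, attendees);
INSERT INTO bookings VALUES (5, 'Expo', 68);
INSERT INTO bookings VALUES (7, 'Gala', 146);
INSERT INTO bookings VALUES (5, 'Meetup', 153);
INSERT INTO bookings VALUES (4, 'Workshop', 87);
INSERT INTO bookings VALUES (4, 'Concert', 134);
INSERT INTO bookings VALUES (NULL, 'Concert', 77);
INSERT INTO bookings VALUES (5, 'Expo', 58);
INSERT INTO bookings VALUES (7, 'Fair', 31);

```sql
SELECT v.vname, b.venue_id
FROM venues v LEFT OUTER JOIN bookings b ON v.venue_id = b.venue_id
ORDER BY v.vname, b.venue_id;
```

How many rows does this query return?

LEFT JOIN keeps every row from `venues`; unmatched rows get NULL for `bookings`'s columns.
Matching on v.venue_id = b.venue_id. A NULL in a compared column never satisfies the condition.
- v[0] venue_id=7 → 2 match(es) in b → 2 row(s).
- v[1] venue_id=7 → 2 match(es) in b → 2 row(s).
- v[2] venue_id=7 → 2 match(es) in b → 2 row(s).
- v[3] venue_id=2 → no match; kept with NULLs on the b side.
- v[4] venue_id=6 → no match; kept with NULLs on the b side.
- v[5] venue_id=7 → 2 match(es) in b → 2 row(s).
- v[6] venue_id=4 → 2 match(es) in b → 2 row(s).
- v[7] venue_id=8 → no match; kept with NULLs on the b side.
- v[8] venue_id=8 → no match; kept with NULLs on the b side.
Total: 10 matched + 4 padded = 14 rows.

14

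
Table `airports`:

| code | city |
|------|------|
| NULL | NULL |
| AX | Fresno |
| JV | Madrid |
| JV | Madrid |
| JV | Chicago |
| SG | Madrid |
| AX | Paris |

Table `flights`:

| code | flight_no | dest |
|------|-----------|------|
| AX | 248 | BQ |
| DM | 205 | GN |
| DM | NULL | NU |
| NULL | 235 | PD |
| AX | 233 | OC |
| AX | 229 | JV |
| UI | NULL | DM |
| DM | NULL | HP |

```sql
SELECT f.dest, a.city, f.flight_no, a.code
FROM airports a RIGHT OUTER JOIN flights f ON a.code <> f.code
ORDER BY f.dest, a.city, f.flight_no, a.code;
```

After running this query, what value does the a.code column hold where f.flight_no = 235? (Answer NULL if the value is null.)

NULL

RIGHT JOIN keeps every row from `flights`; unmatched rows get NULL for `airports`'s columns.
Matching on a.code <> f.code. A NULL in a compared column never satisfies the condition.
- a row (code=NULL): no match.
- a row (code=AX): matches 4 f row(s) → 4 output row(s).
- a row (code=JV): matches 7 f row(s) → 7 output row(s).
- a row (code=JV): matches 7 f row(s) → 7 output row(s).
- a row (code=JV): matches 7 f row(s) → 7 output row(s).
- a row (code=SG): matches 7 f row(s) → 7 output row(s).
- a row (code=AX): matches 4 f row(s) → 4 output row(s).
- plus 1 unmatched f row(s), each kept with NULL a columns.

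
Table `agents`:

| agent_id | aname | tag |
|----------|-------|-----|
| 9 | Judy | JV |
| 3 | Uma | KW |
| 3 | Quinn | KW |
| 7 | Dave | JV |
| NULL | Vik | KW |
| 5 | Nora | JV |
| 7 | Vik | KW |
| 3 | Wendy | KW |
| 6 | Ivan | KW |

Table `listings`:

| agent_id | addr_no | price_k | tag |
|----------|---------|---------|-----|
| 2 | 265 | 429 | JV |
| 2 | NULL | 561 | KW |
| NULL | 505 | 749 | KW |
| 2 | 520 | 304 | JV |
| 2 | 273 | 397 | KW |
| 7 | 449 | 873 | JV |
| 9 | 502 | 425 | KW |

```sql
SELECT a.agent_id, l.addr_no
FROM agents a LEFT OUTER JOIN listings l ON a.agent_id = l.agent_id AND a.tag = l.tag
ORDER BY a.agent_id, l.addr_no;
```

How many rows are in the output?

LEFT JOIN keeps every row from `agents`; unmatched rows get NULL for `listings`'s columns.
Matching on a.agent_id = l.agent_id AND a.tag = l.tag. A NULL in a compared column never satisfies the condition.
- a row (agent_id=9, tag=JV): no match → kept, l columns NULL.
- a row (agent_id=3, tag=KW): no match → kept, l columns NULL.
- a row (agent_id=3, tag=KW): no match → kept, l columns NULL.
- a row (agent_id=7, tag=JV): matches 1 l row(s) → 1 output row(s).
- a row (agent_id=NULL, tag=KW): no match → kept, l columns NULL.
- a row (agent_id=5, tag=JV): no match → kept, l columns NULL.
- a row (agent_id=7, tag=KW): no match → kept, l columns NULL.
- a row (agent_id=3, tag=KW): no match → kept, l columns NULL.
- a row (agent_id=6, tag=KW): no match → kept, l columns NULL.
Total: 1 matched + 8 padded = 9 rows.

9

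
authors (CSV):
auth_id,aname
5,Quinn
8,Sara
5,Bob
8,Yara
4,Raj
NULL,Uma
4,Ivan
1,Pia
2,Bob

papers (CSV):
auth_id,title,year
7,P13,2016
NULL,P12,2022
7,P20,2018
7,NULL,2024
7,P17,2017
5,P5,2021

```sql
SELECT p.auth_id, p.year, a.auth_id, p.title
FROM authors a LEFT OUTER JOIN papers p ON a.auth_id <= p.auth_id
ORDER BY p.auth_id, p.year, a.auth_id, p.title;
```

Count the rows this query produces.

LEFT JOIN keeps every row from `authors`; unmatched rows get NULL for `papers`'s columns.
Matching on a.auth_id <= p.auth_id. A NULL in a compared column never satisfies the condition.
- a row (auth_id=5): matches 5 p row(s) → 5 output row(s).
- a row (auth_id=8): no match → kept, p columns NULL.
- a row (auth_id=5): matches 5 p row(s) → 5 output row(s).
- a row (auth_id=8): no match → kept, p columns NULL.
- a row (auth_id=4): matches 5 p row(s) → 5 output row(s).
- a row (auth_id=NULL): no match → kept, p columns NULL.
- a row (auth_id=4): matches 5 p row(s) → 5 output row(s).
- a row (auth_id=1): matches 5 p row(s) → 5 output row(s).
- a row (auth_id=2): matches 5 p row(s) → 5 output row(s).
Total: 30 matched + 3 padded = 33 rows.

33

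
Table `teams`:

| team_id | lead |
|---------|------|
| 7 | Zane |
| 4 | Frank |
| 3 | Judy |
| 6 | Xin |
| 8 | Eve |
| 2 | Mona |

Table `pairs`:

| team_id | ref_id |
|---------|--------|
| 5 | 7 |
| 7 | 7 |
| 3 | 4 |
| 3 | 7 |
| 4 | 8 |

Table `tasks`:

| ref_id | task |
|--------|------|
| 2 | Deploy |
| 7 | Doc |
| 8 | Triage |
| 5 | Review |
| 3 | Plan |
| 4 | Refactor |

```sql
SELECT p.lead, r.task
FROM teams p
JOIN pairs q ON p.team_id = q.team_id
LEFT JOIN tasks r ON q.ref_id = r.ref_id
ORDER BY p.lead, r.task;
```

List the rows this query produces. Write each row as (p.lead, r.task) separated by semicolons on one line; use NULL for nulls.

Joins associate left-to-right: teams INNER JOIN pairs on team_id gives 4 intermediate row(s).
Then LEFT JOIN `tasks r` on ref_id: each of those 4 rows is kept; rows whose q.ref_id has no match in r get NULL for r's columns.

(Frank, Triage); (Judy, Doc); (Judy, Refactor); (Zane, Doc)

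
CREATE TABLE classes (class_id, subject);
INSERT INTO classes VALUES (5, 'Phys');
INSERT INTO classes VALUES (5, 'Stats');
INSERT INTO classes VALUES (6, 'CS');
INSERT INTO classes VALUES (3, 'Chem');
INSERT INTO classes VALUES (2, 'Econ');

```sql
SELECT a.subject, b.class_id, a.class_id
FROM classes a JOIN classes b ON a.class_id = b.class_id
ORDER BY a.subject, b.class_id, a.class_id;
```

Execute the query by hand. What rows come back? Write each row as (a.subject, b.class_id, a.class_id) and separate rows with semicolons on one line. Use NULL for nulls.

(CS, 6, 6); (Chem, 3, 3); (Econ, 2, 2); (Phys, 5, 5); (Phys, 5, 5); (Stats, 5, 5); (Stats, 5, 5)

INNER JOIN keeps only pairs where the ON condition holds.
Matching on a.class_id = b.class_id.
Matched pairs: 7.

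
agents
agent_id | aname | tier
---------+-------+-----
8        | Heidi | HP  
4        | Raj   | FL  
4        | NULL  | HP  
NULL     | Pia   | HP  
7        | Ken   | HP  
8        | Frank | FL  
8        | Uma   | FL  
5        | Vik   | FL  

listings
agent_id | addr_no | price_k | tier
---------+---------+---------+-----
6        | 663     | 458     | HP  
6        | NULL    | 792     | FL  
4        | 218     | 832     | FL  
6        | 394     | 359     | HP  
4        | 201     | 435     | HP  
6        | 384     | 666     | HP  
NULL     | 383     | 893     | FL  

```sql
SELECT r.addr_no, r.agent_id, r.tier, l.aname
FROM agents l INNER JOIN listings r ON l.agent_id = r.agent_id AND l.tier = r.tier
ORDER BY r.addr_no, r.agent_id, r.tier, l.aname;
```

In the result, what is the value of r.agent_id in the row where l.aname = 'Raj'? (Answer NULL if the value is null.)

4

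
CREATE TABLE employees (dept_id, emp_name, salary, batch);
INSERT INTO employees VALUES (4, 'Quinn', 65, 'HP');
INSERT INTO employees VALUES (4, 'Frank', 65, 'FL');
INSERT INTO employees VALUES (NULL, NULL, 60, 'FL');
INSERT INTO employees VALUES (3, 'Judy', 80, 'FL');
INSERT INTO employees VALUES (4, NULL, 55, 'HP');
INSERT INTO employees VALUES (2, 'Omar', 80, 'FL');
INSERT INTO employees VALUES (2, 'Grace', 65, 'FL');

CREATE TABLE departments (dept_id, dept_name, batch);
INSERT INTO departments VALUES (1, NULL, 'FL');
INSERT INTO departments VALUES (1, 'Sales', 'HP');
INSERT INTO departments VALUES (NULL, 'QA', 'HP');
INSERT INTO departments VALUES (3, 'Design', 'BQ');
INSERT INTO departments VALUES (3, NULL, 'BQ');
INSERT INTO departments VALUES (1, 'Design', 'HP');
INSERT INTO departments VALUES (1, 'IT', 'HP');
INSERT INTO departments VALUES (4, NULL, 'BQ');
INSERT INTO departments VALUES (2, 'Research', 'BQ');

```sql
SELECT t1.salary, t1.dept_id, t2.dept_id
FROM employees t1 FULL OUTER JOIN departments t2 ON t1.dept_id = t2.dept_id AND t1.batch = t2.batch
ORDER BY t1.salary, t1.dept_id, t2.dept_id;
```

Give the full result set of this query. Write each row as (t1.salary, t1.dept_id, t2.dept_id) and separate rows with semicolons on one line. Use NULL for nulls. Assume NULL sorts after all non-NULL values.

FULL OUTER JOIN keeps every row from both sides; unmatched rows get NULL for the other side's columns.
Matching on t1.dept_id = t2.dept_id AND t1.batch = t2.batch. A NULL in a compared column never satisfies the condition.
Matched pairs: 0; unmatched t1 rows kept: 7; unmatched t2 rows kept: 9.

(55, 4, NULL); (60, NULL, NULL); (65, 2, NULL); (65, 4, NULL); (65, 4, NULL); (80, 2, NULL); (80, 3, NULL); (NULL, NULL, 1); (NULL, NULL, 1); (NULL, NULL, 1); (NULL, NULL, 1); (NULL, NULL, 2); (NULL, NULL, 3); (NULL, NULL, 3); (NULL, NULL, 4); (NULL, NULL, NULL)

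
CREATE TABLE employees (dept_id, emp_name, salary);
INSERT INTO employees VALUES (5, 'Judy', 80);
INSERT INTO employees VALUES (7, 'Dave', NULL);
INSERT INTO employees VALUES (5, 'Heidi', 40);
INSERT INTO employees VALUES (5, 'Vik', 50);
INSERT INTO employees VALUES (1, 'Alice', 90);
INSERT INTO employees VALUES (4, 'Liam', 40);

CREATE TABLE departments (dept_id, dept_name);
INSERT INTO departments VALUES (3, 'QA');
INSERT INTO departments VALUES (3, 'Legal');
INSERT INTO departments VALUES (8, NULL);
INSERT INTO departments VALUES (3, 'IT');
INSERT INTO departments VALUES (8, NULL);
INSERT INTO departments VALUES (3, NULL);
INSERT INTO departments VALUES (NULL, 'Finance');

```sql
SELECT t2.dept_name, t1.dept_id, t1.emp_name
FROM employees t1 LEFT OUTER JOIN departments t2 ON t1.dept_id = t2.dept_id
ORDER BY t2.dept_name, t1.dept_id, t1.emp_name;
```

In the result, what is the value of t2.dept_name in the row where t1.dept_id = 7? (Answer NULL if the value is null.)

LEFT JOIN keeps every row from `employees`; unmatched rows get NULL for `departments`'s columns.
Matching on t1.dept_id = t2.dept_id. A NULL in a compared column never satisfies the condition.
- t1[0] dept_id=5 → no match; kept with NULLs on the t2 side.
- t1[1] dept_id=7 → no match; kept with NULLs on the t2 side.
- t1[2] dept_id=5 → no match; kept with NULLs on the t2 side.
- t1[3] dept_id=5 → no match; kept with NULLs on the t2 side.
- t1[4] dept_id=1 → no match; kept with NULLs on the t2 side.
- t1[5] dept_id=4 → no match; kept with NULLs on the t2 side.

NULL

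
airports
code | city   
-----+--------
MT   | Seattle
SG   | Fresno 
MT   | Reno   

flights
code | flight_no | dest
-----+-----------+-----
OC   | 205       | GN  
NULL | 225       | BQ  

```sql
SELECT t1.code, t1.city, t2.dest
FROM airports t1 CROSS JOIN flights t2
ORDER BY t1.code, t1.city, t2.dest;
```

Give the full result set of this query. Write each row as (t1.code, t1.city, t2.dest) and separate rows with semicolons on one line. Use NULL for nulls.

(MT, Reno, BQ); (MT, Reno, GN); (MT, Seattle, BQ); (MT, Seattle, GN); (SG, Fresno, BQ); (SG, Fresno, GN)

CROSS JOIN pairs every row of `airports` with every row of `flights`: 3 × 2 = 6 rows.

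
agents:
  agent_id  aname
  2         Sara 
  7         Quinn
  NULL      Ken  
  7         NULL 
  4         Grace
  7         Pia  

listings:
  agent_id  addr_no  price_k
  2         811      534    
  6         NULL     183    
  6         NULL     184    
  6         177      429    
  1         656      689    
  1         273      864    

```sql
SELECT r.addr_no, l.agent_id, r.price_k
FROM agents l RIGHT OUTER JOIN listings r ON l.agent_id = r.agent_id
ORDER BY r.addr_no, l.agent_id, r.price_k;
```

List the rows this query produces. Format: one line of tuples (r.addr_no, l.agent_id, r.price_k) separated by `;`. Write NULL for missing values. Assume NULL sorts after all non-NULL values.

(177, NULL, 429); (273, NULL, 864); (656, NULL, 689); (811, 2, 534); (NULL, NULL, 183); (NULL, NULL, 184)

RIGHT JOIN keeps every row from `listings`; unmatched rows get NULL for `agents`'s columns.
Matching on l.agent_id = r.agent_id. A NULL in a compared column never satisfies the condition.
Matched pairs: 1; unmatched r rows kept: 5.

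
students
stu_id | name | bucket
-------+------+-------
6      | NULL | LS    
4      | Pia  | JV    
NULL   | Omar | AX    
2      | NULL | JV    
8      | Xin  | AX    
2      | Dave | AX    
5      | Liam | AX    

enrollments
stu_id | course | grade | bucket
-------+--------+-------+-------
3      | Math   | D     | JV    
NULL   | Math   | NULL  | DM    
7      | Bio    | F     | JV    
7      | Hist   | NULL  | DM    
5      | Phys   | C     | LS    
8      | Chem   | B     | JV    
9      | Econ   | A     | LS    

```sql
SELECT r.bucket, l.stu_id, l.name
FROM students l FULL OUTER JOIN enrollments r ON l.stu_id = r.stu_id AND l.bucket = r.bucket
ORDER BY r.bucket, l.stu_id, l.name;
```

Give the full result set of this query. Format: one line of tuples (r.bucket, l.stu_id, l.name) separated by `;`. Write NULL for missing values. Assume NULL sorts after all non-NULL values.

(DM, NULL, NULL); (DM, NULL, NULL); (JV, NULL, NULL); (JV, NULL, NULL); (JV, NULL, NULL); (LS, NULL, NULL); (LS, NULL, NULL); (NULL, 2, Dave); (NULL, 2, NULL); (NULL, 4, Pia); (NULL, 5, Liam); (NULL, 6, NULL); (NULL, 8, Xin); (NULL, NULL, Omar)

FULL OUTER JOIN keeps every row from both sides; unmatched rows get NULL for the other side's columns.
Matching on l.stu_id = r.stu_id AND l.bucket = r.bucket. A NULL in a compared column never satisfies the condition.
Matched pairs: 0; unmatched l rows kept: 7; unmatched r rows kept: 7.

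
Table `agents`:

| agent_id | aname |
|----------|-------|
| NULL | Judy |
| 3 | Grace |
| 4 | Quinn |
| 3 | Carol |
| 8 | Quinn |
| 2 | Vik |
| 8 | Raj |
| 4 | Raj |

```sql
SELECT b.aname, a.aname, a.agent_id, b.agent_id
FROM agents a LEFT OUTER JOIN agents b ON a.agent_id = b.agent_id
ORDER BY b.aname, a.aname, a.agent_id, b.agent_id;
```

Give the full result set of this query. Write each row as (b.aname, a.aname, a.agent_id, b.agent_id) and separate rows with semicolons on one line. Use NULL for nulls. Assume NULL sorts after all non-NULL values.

(Carol, Carol, 3, 3); (Carol, Grace, 3, 3); (Grace, Carol, 3, 3); (Grace, Grace, 3, 3); (Quinn, Quinn, 4, 4); (Quinn, Quinn, 8, 8); (Quinn, Raj, 4, 4); (Quinn, Raj, 8, 8); (Raj, Quinn, 4, 4); (Raj, Quinn, 8, 8); (Raj, Raj, 4, 4); (Raj, Raj, 8, 8); (Vik, Vik, 2, 2); (NULL, Judy, NULL, NULL)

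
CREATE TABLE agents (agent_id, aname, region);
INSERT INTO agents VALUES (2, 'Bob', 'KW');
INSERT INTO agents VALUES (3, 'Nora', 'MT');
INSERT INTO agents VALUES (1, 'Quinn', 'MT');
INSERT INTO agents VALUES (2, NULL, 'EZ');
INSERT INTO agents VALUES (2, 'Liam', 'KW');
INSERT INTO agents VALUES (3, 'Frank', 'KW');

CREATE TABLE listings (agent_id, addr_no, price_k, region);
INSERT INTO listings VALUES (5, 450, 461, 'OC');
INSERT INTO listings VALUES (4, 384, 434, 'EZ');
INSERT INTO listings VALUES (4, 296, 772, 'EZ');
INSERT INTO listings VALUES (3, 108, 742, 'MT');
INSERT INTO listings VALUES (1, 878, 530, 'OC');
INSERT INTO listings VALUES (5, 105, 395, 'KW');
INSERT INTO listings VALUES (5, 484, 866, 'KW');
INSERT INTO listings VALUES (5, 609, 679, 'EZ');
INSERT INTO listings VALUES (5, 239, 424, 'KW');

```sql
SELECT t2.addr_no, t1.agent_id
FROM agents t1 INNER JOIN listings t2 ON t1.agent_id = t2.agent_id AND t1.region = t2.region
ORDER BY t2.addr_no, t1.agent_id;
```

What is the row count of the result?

INNER JOIN keeps only pairs where the ON condition holds.
Matching on t1.agent_id = t2.agent_id AND t1.region = t2.region.
Matched pairs: 1.
Total: 1 rows.

1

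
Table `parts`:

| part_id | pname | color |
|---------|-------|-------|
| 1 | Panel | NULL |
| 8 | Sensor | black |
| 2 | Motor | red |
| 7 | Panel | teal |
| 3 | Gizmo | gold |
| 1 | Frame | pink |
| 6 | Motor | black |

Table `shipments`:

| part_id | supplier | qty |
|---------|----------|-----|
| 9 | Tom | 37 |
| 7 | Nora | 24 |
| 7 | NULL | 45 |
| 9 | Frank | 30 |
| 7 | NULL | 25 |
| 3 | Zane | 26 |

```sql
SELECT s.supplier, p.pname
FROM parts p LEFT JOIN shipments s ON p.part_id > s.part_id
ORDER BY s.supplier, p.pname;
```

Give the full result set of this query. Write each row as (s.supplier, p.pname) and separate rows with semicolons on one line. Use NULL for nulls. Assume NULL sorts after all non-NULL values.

LEFT JOIN keeps every row from `parts`; unmatched rows get NULL for `shipments`'s columns.
Matching on p.part_id > s.part_id.
- p[0] part_id=1 → no match; kept with NULLs on the s side.
- p[1] part_id=8 → 4 match(es) in s → 4 row(s).
- p[2] part_id=2 → no match; kept with NULLs on the s side.
- p[3] part_id=7 → 1 match(es) in s → 1 row(s).
- p[4] part_id=3 → no match; kept with NULLs on the s side.
- p[5] part_id=1 → no match; kept with NULLs on the s side.
- p[6] part_id=6 → 1 match(es) in s → 1 row(s).
After projecting and ordering:
s.supplier | p.pname
Nora | Sensor
Zane | Motor
Zane | Panel
Zane | Sensor
NULL | Frame
NULL | Gizmo
NULL | Motor
NULL | Panel
NULL | Sensor
NULL | Sensor

(Nora, Sensor); (Zane, Motor); (Zane, Panel); (Zane, Sensor); (NULL, Frame); (NULL, Gizmo); (NULL, Motor); (NULL, Panel); (NULL, Sensor); (NULL, Sensor)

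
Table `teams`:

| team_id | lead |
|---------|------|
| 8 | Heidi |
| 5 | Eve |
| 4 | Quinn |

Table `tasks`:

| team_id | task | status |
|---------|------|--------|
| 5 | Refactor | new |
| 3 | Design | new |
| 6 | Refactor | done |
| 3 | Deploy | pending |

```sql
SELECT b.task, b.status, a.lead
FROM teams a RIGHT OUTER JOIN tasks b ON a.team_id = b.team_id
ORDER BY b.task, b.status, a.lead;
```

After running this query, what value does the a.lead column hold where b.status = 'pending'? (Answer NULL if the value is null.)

NULL

RIGHT JOIN keeps every row from `tasks`; unmatched rows get NULL for `teams`'s columns.
Matching on a.team_id = b.team_id.
- a[0] team_id=8 → no match.
- a[1] team_id=5 → 1 match(es) in b → 1 row(s).
- a[2] team_id=4 → no match.
- 3 b row(s) had no a match → kept, a columns NULL.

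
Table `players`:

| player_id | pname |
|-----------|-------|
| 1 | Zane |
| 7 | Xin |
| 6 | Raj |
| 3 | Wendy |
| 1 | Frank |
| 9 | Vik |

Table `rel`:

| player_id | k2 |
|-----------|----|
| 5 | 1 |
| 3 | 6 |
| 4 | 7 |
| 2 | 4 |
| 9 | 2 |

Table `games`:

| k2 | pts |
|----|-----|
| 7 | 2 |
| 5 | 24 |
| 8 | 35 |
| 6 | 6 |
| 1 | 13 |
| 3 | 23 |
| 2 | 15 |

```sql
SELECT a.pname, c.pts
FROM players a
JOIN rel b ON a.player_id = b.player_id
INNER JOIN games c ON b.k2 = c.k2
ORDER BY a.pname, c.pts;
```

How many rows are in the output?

2

Evaluate left to right. First `players a INNER JOIN rel b` on player_id: 2 row(s).
Then INNER JOIN `games c` on k2: keep only rows whose b.k2 appears in c.
Result: 2 row(s).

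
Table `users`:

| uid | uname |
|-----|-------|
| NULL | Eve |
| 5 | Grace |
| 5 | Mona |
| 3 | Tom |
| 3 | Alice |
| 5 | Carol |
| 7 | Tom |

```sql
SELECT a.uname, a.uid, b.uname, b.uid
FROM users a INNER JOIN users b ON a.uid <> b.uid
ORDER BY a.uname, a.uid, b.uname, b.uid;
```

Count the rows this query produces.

INNER JOIN keeps only pairs where the ON condition holds.
Matching on a.uid <> b.uid. A NULL in a compared column never satisfies the condition.
- uid=NULL: no matching b row, dropped.
- uid=5: 3 matching b row(s), so 3 row(s) emitted.
- uid=5: 3 matching b row(s), so 3 row(s) emitted.
- uid=3: 4 matching b row(s), so 4 row(s) emitted.
- uid=3: 4 matching b row(s), so 4 row(s) emitted.
- uid=5: 3 matching b row(s), so 3 row(s) emitted.
- uid=7: 5 matching b row(s), so 5 row(s) emitted.
Total: 22 rows.

22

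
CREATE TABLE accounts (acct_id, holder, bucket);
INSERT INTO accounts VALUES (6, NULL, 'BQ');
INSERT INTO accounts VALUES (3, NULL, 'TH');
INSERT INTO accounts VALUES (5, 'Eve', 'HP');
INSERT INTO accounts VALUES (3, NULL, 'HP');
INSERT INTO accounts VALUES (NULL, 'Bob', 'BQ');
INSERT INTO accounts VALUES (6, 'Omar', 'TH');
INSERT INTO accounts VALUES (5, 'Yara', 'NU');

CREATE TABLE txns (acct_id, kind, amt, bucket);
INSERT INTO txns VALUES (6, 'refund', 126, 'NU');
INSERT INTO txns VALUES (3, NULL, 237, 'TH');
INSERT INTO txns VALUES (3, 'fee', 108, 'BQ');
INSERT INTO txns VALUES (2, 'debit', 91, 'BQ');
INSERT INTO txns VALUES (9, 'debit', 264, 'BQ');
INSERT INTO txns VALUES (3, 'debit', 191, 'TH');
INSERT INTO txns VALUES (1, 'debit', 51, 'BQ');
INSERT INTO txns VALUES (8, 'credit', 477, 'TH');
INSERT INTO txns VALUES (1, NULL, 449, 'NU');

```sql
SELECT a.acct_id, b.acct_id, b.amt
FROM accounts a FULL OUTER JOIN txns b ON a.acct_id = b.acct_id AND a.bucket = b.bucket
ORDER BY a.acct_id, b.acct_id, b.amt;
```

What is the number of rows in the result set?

FULL OUTER JOIN keeps every row from both sides; unmatched rows get NULL for the other side's columns.
Matching on a.acct_id = b.acct_id AND a.bucket = b.bucket. A NULL in a compared column never satisfies the condition.
Matched pairs: 2; unmatched a rows kept: 6; unmatched b rows kept: 7.
Total: 2 matched + 13 padded = 15 rows.

15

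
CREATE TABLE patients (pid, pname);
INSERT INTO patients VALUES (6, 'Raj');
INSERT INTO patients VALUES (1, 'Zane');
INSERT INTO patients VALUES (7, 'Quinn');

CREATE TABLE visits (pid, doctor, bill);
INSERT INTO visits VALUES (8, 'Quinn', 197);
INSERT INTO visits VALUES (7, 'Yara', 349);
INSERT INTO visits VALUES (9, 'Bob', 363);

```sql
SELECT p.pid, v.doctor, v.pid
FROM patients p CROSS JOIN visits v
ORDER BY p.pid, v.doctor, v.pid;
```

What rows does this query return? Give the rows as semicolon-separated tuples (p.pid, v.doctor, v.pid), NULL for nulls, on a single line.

(1, Bob, 9); (1, Quinn, 8); (1, Yara, 7); (6, Bob, 9); (6, Quinn, 8); (6, Yara, 7); (7, Bob, 9); (7, Quinn, 8); (7, Yara, 7)

CROSS JOIN pairs every row of `patients` with every row of `visits`: 3 × 3 = 9 rows.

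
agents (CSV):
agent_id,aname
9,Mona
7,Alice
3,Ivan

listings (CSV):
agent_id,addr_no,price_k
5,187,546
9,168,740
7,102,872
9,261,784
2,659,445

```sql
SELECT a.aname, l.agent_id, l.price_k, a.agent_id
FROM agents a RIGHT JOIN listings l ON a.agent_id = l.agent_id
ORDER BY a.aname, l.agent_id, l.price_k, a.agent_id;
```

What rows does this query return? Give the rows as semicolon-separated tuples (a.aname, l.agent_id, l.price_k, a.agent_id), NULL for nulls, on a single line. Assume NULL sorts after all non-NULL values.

(Alice, 7, 872, 7); (Mona, 9, 740, 9); (Mona, 9, 784, 9); (NULL, 2, 445, NULL); (NULL, 5, 546, NULL)

RIGHT JOIN keeps every row from `listings`; unmatched rows get NULL for `agents`'s columns.
Matching on a.agent_id = l.agent_id.
Matched pairs: 3; unmatched l rows kept: 2.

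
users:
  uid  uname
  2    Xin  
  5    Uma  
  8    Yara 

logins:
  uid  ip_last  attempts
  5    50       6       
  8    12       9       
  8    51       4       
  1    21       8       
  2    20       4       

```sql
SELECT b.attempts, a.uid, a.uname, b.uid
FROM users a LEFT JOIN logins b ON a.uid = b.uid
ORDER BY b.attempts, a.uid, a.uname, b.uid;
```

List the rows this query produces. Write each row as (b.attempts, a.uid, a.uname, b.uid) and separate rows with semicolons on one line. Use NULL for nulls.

(4, 2, Xin, 2); (4, 8, Yara, 8); (6, 5, Uma, 5); (9, 8, Yara, 8)

LEFT JOIN keeps every row from `users`; unmatched rows get NULL for `logins`'s columns.
Matching on a.uid = b.uid.
- uid=2: 1 matching b row(s), so 1 row(s) emitted.
- uid=5: 1 matching b row(s), so 1 row(s) emitted.
- uid=8: 2 matching b row(s), so 2 row(s) emitted.
After projecting and ordering:
b.attempts | a.uid | a.uname | b.uid
4 | 2 | Xin | 2
4 | 8 | Yara | 8
6 | 5 | Uma | 5
9 | 8 | Yara | 8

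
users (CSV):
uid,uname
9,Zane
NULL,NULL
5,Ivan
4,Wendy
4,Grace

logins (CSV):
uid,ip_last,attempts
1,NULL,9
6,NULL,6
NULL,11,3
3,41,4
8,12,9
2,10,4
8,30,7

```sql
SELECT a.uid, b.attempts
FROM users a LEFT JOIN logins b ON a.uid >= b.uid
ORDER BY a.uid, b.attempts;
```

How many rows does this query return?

16

LEFT JOIN keeps every row from `users`; unmatched rows get NULL for `logins`'s columns.
Matching on a.uid >= b.uid. A NULL in a compared column never satisfies the condition.
- uid=9: 6 matching b row(s), so 6 row(s) emitted.
- uid=NULL: no b row matches, row kept with b columns NULL.
- uid=5: 3 matching b row(s), so 3 row(s) emitted.
- uid=4: 3 matching b row(s), so 3 row(s) emitted.
- uid=4: 3 matching b row(s), so 3 row(s) emitted.
Total: 15 matched + 1 padded = 16 rows.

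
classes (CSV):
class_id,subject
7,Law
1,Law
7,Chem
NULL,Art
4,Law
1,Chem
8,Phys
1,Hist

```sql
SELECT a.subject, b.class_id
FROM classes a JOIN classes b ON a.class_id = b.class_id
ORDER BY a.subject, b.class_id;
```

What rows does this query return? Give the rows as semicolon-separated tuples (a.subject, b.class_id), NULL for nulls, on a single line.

INNER JOIN keeps only pairs where the ON condition holds.
Matching on a.class_id = b.class_id. A NULL in a compared column never satisfies the condition.
- class_id=7: 2 matching b row(s), so 2 row(s) emitted.
- class_id=1: 3 matching b row(s), so 3 row(s) emitted.
- class_id=7: 2 matching b row(s), so 2 row(s) emitted.
- class_id=NULL: no matching b row, dropped.
- class_id=4: 1 matching b row(s), so 1 row(s) emitted.
- class_id=1: 3 matching b row(s), so 3 row(s) emitted.
- class_id=8: 1 matching b row(s), so 1 row(s) emitted.
- class_id=1: 3 matching b row(s), so 3 row(s) emitted.

(Chem, 1); (Chem, 1); (Chem, 1); (Chem, 7); (Chem, 7); (Hist, 1); (Hist, 1); (Hist, 1); (Law, 1); (Law, 1); (Law, 1); (Law, 4); (Law, 7); (Law, 7); (Phys, 8)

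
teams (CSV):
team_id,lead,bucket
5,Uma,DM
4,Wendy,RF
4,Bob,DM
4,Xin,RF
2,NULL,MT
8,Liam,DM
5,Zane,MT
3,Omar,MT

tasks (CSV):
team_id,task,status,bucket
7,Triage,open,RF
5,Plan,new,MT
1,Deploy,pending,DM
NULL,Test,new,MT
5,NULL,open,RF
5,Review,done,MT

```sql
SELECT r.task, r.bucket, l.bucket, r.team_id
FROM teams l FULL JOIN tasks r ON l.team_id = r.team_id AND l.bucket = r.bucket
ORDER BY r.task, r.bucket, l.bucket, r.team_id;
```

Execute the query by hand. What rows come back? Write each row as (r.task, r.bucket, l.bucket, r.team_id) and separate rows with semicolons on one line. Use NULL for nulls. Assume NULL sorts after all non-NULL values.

(Deploy, DM, NULL, 1); (Plan, MT, MT, 5); (Review, MT, MT, 5); (Test, MT, NULL, NULL); (Triage, RF, NULL, 7); (NULL, RF, NULL, 5); (NULL, NULL, DM, NULL); (NULL, NULL, DM, NULL); (NULL, NULL, DM, NULL); (NULL, NULL, MT, NULL); (NULL, NULL, MT, NULL); (NULL, NULL, RF, NULL); (NULL, NULL, RF, NULL)

FULL OUTER JOIN keeps every row from both sides; unmatched rows get NULL for the other side's columns.
Matching on l.team_id = r.team_id AND l.bucket = r.bucket. A NULL in a compared column never satisfies the condition.
- team_id=5, bucket=DM: no r row matches, row kept with r columns NULL.
- team_id=4, bucket=RF: no r row matches, row kept with r columns NULL.
- team_id=4, bucket=DM: no r row matches, row kept with r columns NULL.
- team_id=4, bucket=RF: no r row matches, row kept with r columns NULL.
- team_id=2, bucket=MT: no r row matches, row kept with r columns NULL.
- team_id=8, bucket=DM: no r row matches, row kept with r columns NULL.
- team_id=5, bucket=MT: 2 matching r row(s), so 2 row(s) emitted.
- team_id=3, bucket=MT: no r row matches, row kept with r columns NULL.
- 4 row(s) from r found no l partner → padded with NULL.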